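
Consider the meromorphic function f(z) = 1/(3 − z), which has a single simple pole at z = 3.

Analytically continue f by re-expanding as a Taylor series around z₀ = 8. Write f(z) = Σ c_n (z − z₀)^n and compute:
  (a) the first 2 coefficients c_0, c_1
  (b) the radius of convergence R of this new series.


Let w = z − z₀, so z = z₀ + w.
Then 3 − z = 3 − (z₀ + w) = (3 − z₀) − w = -5 − w.
f(z) = 1/(-5 − w) = (1/(-5)) · 1/(1 − w/(-5)) = Σ_{n≥0} w^n / (-5)^(n+1).
So c_n = 1/(-5)^(n+1):
  c_0 = 1/(-5)^1 = -1/5.
  c_1 = 1/(-5)^2 = 1/25.
The series is valid for |w/d| < 1, i.e. |z − z₀| < |d|.
Radius of convergence: R = |3 − z₀| = |-5| = 5 (distance from z₀ to the singularity z = 3).

c_0 = -1/5, c_1 = 1/25; R = 5.


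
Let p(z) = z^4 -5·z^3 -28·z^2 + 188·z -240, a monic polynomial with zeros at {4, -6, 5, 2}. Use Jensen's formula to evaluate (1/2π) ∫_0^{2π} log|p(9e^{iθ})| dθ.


Zeros: -6, 2, 4, 5; r = 9.
Inside |z| < r: -6, 2, 4, 5. Outside (|z| ≥ r): ∅.
p(0) = -240, so log|p(0)| = log(240) = 5.4806.
Apply Jensen: I(r) = log|p(0)| + Σ_k log(r/|z_k|), summed over zeros inside |z| < r.
  log(r/|z_k|) for z_k = 4: log(9/4) = 0.8109
  log(r/|z_k|) for z_k = -6: log(9/6) = 0.4055
  log(r/|z_k|) for z_k = 5: log(9/5) = 0.5878
  log(r/|z_k|) for z_k = 2: log(9/2) = 1.5041
Sum over inside zeros: 3.3083.
I(r) = log|p(0)| + (inside sum) = 5.4806 + 3.3083 = 8.7889.
Closed form (all zeros inside, monic): I(r) = n·log(r) = 4·log(9) = 8.7889. ✓

I(r) ≈ 8.7889.


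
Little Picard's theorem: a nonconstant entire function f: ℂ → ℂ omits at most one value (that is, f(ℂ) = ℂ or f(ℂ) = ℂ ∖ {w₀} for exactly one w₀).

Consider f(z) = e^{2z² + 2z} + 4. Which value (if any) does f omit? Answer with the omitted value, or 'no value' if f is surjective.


Little Picard bounds the complement of f(ℂ) to at most one point.
The exponent g(z) = 2z² + 2z is a nonconstant polynomial, hence surjective onto ℂ. So e^{g(z)} takes every value in {e^w : w ∈ ℂ} = ℂ ∖ {0}. Adding 4 shifts the range to ℂ ∖ {4}. f omits exactly 4.

Omitted value: 4.


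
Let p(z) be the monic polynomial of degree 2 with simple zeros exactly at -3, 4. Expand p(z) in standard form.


The polynomial is p(z) = ∏_{α ∈ S} (z − α), where S = {-3, 4}.
Expanding the product yields: p(z) = z^2 -z -12.
The resulting polynomial has degree 2 and real coefficients as required.

p(z) = z^2 -z -12.


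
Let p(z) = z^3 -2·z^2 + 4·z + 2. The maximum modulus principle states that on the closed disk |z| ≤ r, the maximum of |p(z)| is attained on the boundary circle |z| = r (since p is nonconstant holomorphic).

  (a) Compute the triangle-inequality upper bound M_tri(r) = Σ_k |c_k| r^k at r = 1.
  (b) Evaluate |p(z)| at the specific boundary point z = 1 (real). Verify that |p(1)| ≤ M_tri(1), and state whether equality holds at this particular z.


Coefficients: c_0 = 2, c_1 = 4, c_2 = -2, c_3 = 1. Radius r = 1.
Part (a). Triangle bound: M_tri(r) = Σ_k |c_k| r^k
  = |2|·1^0 + |4|·1^1 + |-2|·1^2 + |1|·1^3
  = 2 + 4 + 2 + 1 = 9.
This bounds M(r) := max_{|z|=r} |p(z)| from above; equality holds iff all terms c_k z^k can be made to align in phase at a single z on |z|=r.
Part (b). At z = 1 (real, on the circle |z| = r):
  p(1) = (2)·1^0 + (4)·1^1 + (-2)·1^2 + (1)·1^3 = 5.
  |p(1)| = 5.
Check: |p(1)| = 5 ≤ 9 = M_tri(1). ✓ Equality does not hold at z = 1 (the coefficients have mixed signs, so the terms do not all align in phase there).

M_tri(1) = 9; |p(1)| = 5; equality at z=1: no.


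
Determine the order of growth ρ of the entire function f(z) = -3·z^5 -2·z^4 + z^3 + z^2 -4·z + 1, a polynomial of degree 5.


|f(z)| ≤ Σ|c_k|·r^k = O(r^5) as r → ∞. Polynomial growth is O(e^{r^ε}) for every ε > 0 (since r^5/e^{r^ε} → 0), so ρ ≤ ε for all ε > 0, i.e. ρ = 0. Every nonconstant polynomial has order 0.
Therefore ρ = 0.

Order ρ = 0.


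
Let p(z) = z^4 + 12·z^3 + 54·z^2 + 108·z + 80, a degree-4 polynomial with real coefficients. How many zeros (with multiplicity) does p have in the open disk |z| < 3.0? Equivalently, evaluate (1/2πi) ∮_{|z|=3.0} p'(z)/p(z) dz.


The zeros of p are: -4, (-3 + 1i), (-3 - 1i), -2.
Their magnitudes are: 4, 3.162, 3.162, 2.
Zeros with |z| < R = 3.0: -2.
Count = 1.
By the argument principle, (1/2πi) ∮_{|z|=R} p'(z)/p(z) dz equals exactly this count.

Number of zeros inside |z| < 3.0: 1.


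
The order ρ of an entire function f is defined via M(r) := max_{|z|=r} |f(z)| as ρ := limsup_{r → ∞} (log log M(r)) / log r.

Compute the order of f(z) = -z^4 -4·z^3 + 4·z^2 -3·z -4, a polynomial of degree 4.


|f(z)| ≤ Σ|c_k|·r^k = O(r^4) as r → ∞. Polynomial growth is O(e^{r^ε}) for every ε > 0 (since r^4/e^{r^ε} → 0), so ρ ≤ ε for all ε > 0, i.e. ρ = 0. Every nonconstant polynomial has order 0.
Therefore ρ = 0.

Order ρ = 0.


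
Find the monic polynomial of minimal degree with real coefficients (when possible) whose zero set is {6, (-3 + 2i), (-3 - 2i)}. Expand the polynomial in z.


The polynomial is p(z) = ∏_{α ∈ S} (z − α), where S = {6, (-3 + 2i), (-3 - 2i)}.
Expanding the product yields: p(z) = z^3 -23·z -78.
Note conjugate pairs combine to real quadratics: (z − (-3+2i))(z − (-3−2i)) = z² + 6z + 13.
The resulting polynomial has degree 3 and real coefficients as required.

p(z) = z^3 -23·z -78.


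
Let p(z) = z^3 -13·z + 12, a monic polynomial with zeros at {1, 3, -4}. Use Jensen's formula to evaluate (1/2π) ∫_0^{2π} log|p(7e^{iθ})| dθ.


Zeros: -4, 1, 3; r = 7.
Inside |z| < r: -4, 1, 3. Outside (|z| ≥ r): ∅.
p(0) = 12, so log|p(0)| = log(12) = 2.4849.
Apply Jensen: I(r) = log|p(0)| + Σ_k log(r/|z_k|), summed over zeros inside |z| < r.
  log(r/|z_k|) for z_k = 1: log(7/1) = 1.9459
  log(r/|z_k|) for z_k = 3: log(7/3) = 0.8473
  log(r/|z_k|) for z_k = -4: log(7/4) = 0.5596
Sum over inside zeros: 3.3528.
I(r) = log|p(0)| + (inside sum) = 2.4849 + 3.3528 = 5.8377.
Closed form (all zeros inside, monic): I(r) = n·log(r) = 3·log(7) = 5.8377. ✓

I(r) ≈ 5.8377.


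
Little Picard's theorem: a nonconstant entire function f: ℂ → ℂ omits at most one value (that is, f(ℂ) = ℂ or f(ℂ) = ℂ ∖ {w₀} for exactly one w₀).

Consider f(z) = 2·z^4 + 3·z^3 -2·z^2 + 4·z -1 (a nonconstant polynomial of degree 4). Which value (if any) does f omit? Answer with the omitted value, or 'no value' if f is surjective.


Little Picard bounds the complement of f(ℂ) to at most one point.
For every w ∈ ℂ, the equation p(z) − w = 0 is a nonconstant polynomial in z and hence has at least one root by the fundamental theorem of algebra. So p is surjective onto ℂ, omitting no value.

Omitted value: no value.


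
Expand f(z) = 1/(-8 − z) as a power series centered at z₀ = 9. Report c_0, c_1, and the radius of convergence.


Let w = z − z₀, so z = z₀ + w.
Then -8 − z = -8 − (z₀ + w) = (-8 − z₀) − w = -17 − w.
f(z) = 1/(-17 − w) = (1/(-17)) · 1/(1 − w/(-17)) = Σ_{n≥0} w^n / (-17)^(n+1).
So c_n = 1/(-17)^(n+1):
  c_0 = 1/(-17)^1 = -1/17.
  c_1 = 1/(-17)^2 = 1/289.
The series is valid for |w/d| < 1, i.e. |z − z₀| < |d|.
Radius of convergence: R = |-8 − z₀| = |-17| = 17 (distance from z₀ to the singularity z = -8).

c_0 = -1/17, c_1 = 1/289; R = 17.


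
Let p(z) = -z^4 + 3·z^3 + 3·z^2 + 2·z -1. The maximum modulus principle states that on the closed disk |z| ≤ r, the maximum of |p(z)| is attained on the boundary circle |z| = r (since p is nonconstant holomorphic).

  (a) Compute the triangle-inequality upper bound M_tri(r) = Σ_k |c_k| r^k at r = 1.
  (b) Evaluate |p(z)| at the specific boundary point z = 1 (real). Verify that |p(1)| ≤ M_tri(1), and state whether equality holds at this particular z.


Coefficients: c_0 = -1, c_1 = 2, c_2 = 3, c_3 = 3, c_4 = -1. Radius r = 1.
Part (a). Triangle bound: M_tri(r) = Σ_k |c_k| r^k
  = |-1|·1^0 + |2|·1^1 + |3|·1^2 + |3|·1^3 + |-1|·1^4
  = 1 + 2 + 3 + 3 + 1 = 10.
This bounds M(r) := max_{|z|=r} |p(z)| from above; equality holds iff all terms c_k z^k can be made to align in phase at a single z on |z|=r.
Part (b). At z = 1 (real, on the circle |z| = r):
  p(1) = (-1)·1^0 + (2)·1^1 + (3)·1^2 + (3)·1^3 + (-1)·1^4 = 6.
  |p(1)| = 6.
Check: |p(1)| = 6 ≤ 10 = M_tri(1). ✓ Equality does not hold at z = 1 (the coefficients have mixed signs, so the terms do not all align in phase there).

M_tri(1) = 10; |p(1)| = 6; equality at z=1: no.


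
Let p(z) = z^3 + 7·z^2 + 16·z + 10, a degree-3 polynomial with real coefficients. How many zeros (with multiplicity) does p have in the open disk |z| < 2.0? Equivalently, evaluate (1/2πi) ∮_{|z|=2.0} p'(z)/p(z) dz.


The zeros of p are: -1, (-3 + 1i), (-3 - 1i).
Their magnitudes are: 1, 3.162, 3.162.
Zeros with |z| < R = 2.0: -1.
Count = 1.
By the argument principle, (1/2πi) ∮_{|z|=R} p'(z)/p(z) dz equals exactly this count.

Number of zeros inside |z| < 2.0: 1.


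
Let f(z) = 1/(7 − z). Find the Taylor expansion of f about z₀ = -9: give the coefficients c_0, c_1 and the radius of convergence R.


Let w = z − z₀, so z = z₀ + w.
Then 7 − z = 7 − (z₀ + w) = (7 − z₀) − w = 16 − w.
f(z) = 1/(16 − w) = (1/(16)) · 1/(1 − w/(16)) = Σ_{n≥0} w^n / (16)^(n+1).
So c_n = 1/(16)^(n+1):
  c_0 = 1/(16)^1 = 1/16.
  c_1 = 1/(16)^2 = 1/256.
The series is valid for |w/d| < 1, i.e. |z − z₀| < |d|.
Radius of convergence: R = |7 − z₀| = |16| = 16 (distance from z₀ to the singularity z = 7).

c_0 = 1/16, c_1 = 1/256; R = 16.


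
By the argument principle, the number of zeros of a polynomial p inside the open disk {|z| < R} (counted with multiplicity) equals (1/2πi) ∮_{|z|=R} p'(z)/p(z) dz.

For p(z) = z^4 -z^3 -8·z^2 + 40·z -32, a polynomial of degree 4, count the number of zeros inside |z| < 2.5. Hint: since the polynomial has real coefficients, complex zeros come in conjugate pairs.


The zeros of p are: 1, -4, (2 + 2i), (2 - 2i).
Their magnitudes are: 1, 4, 2.828, 2.828.
Zeros with |z| < R = 2.5: 1.
Count = 1.
By the argument principle, (1/2πi) ∮_{|z|=R} p'(z)/p(z) dz equals exactly this count.

Number of zeros inside |z| < 2.5: 1.


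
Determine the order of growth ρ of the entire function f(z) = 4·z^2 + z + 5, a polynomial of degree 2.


|f(z)| ≤ Σ|c_k|·r^k = O(r^2) as r → ∞. Polynomial growth is O(e^{r^ε}) for every ε > 0 (since r^2/e^{r^ε} → 0), so ρ ≤ ε for all ε > 0, i.e. ρ = 0. Every nonconstant polynomial has order 0.
Therefore ρ = 0.

Order ρ = 0.


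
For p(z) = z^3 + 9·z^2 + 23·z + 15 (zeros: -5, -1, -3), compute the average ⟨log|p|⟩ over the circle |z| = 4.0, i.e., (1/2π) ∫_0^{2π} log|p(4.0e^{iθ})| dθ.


Zeros: -5, -3, -1; r = 4.0.
Inside |z| < r: -3, -1. Outside (|z| ≥ r): -5.
p(0) = 15, so log|p(0)| = log(15) = 2.7081.
Apply Jensen: I(r) = log|p(0)| + Σ_k log(r/|z_k|), summed over zeros inside |z| < r.
  log(r/|z_k|) for z_k = -1: log(4.0/1) = 1.3863
  log(r/|z_k|) for z_k = -3: log(4.0/3) = 0.2877
  Outside zeros (-5) contribute nothing to the Jensen sum.
Sum over inside zeros: 1.6740.
I(r) = log|p(0)| + (inside sum) = 2.7081 + 1.6740 = 4.3820.
Note: since some zeros are outside |z| ≤ r, the simplified n·log(r) form does NOT apply — only the inside zeros contribute.

I(r) ≈ 4.3820.


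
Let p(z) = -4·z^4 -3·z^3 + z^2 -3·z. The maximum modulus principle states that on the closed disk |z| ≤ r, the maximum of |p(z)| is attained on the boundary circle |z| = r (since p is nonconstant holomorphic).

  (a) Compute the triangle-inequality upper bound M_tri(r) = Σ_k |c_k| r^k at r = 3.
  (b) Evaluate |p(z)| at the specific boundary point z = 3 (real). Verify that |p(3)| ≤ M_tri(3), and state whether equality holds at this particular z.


Coefficients: c_0 = 0, c_1 = -3, c_2 = 1, c_3 = -3, c_4 = -4. Radius r = 3.
Part (a). Triangle bound: M_tri(r) = Σ_k |c_k| r^k
  = |0|·3^0 + |-3|·3^1 + |1|·3^2 + |-3|·3^3 + |-4|·3^4
  = 0 + 9 + 9 + 81 + 324 = 423.
This bounds M(r) := max_{|z|=r} |p(z)| from above; equality holds iff all terms c_k z^k can be made to align in phase at a single z on |z|=r.
Part (b). At z = 3 (real, on the circle |z| = r):
  p(3) = (0)·3^0 + (-3)·3^1 + (1)·3^2 + (-3)·3^3 + (-4)·3^4 = -405.
  |p(3)| = 405.
Check: |p(3)| = 405 ≤ 423 = M_tri(3). ✓ Equality does not hold at z = 3 (the coefficients have mixed signs, so the terms do not all align in phase there).

M_tri(3) = 423; |p(3)| = 405; equality at z=3: no.


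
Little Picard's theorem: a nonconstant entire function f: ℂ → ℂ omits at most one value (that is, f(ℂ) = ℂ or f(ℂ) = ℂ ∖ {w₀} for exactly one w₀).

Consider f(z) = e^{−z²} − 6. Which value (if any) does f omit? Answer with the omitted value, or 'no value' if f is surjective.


Little Picard bounds the complement of f(ℂ) to at most one point.
The exponent g(z) = −z² is a nonconstant polynomial, hence surjective onto ℂ. So e^{g(z)} takes every value in {e^w : w ∈ ℂ} = ℂ ∖ {0}. Adding -6 shifts the range to ℂ ∖ {-6}. f omits exactly -6.

Omitted value: -6.


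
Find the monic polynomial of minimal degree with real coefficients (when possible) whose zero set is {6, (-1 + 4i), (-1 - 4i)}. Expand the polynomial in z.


The polynomial is p(z) = ∏_{α ∈ S} (z − α), where S = {6, (-1 + 4i), (-1 - 4i)}.
Expanding the product yields: p(z) = z^3 -4·z^2 + 5·z -102.
Note conjugate pairs combine to real quadratics: (z − (-1+4i))(z − (-1−4i)) = z² + 2z + 17.
The resulting polynomial has degree 3 and real coefficients as required.

p(z) = z^3 -4·z^2 + 5·z -102.


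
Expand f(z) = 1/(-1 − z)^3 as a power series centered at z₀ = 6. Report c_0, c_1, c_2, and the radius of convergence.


Let w = z − z₀, so z = z₀ + w.
Then -1 − z = -1 − (z₀ + w) = (-1 − z₀) − w = -7 − w.
f(z) = 1/(-7 − w)^3 = (1/(-7)^3) · (1 − w/(-7))^{−3}.
By the binomial series (1−u)^{−3} = Σ_{n≥0} C(n+2, 2) u^n for |u|<1, with u = w/(-7):
  c_n = C(n+2, 2) / (-7)^(n+3).
  c_0 = 1/(-7)^3 = -1/343.
  c_1 = 3/(-7)^4 = 3/2401.
  c_2 = 6/(-7)^5 = -6/16807.
The series is valid for |w/d| < 1, i.e. |z − z₀| < |d|.
Radius of convergence: R = |-1 − z₀| = |-7| = 7 (distance from z₀ to the singularity z = -1).

c_0 = -1/343, c_1 = 3/2401, c_2 = -6/16807; R = 7.


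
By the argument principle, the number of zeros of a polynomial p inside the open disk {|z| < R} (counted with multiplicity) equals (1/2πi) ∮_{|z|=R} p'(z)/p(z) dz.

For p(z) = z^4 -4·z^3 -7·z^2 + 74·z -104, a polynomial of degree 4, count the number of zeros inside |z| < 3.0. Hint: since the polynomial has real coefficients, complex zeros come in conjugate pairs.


The zeros of p are: -4, 2, (3 + 2i), (3 - 2i).
Their magnitudes are: 4, 2, 3.606, 3.606.
Zeros with |z| < R = 3.0: 2.
Count = 1.
By the argument principle, (1/2πi) ∮_{|z|=R} p'(z)/p(z) dz equals exactly this count.

Number of zeros inside |z| < 3.0: 1.


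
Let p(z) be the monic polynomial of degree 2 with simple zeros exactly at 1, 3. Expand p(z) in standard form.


The polynomial is p(z) = ∏_{α ∈ S} (z − α), where S = {1, 3}.
Expanding the product yields: p(z) = z^2 -4·z + 3.
The resulting polynomial has degree 2 and real coefficients as required.

p(z) = z^2 -4·z + 3.


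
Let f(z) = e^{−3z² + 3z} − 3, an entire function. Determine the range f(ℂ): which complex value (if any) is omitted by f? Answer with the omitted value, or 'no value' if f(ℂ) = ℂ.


Little Picard bounds the complement of f(ℂ) to at most one point.
The exponent g(z) = −3z² + 3z is a nonconstant polynomial, hence surjective onto ℂ. So e^{g(z)} takes every value in {e^w : w ∈ ℂ} = ℂ ∖ {0}. Adding -3 shifts the range to ℂ ∖ {-3}. f omits exactly -3.

Omitted value: -3.


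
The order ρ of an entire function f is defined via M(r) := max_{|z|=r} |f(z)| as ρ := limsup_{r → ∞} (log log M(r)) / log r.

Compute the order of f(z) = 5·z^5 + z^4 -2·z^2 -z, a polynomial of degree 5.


|f(z)| ≤ Σ|c_k|·r^k = O(r^5) as r → ∞. Polynomial growth is O(e^{r^ε}) for every ε > 0 (since r^5/e^{r^ε} → 0), so ρ ≤ ε for all ε > 0, i.e. ρ = 0. Every nonconstant polynomial has order 0.
Therefore ρ = 0.

Order ρ = 0.


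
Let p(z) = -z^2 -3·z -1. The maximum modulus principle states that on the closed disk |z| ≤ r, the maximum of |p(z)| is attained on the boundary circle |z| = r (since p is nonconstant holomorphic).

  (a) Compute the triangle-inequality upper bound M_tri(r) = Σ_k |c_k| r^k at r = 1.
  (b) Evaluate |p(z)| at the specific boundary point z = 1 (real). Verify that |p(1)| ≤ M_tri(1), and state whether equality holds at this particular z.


Coefficients: c_0 = -1, c_1 = -3, c_2 = -1. Radius r = 1.
Part (a). Triangle bound: M_tri(r) = Σ_k |c_k| r^k
  = |-1|·1^0 + |-3|·1^1 + |-1|·1^2
  = 1 + 3 + 1 = 5.
This bounds M(r) := max_{|z|=r} |p(z)| from above; equality holds iff all terms c_k z^k can be made to align in phase at a single z on |z|=r.
Part (b). At z = 1 (real, on the circle |z| = r):
  p(1) = (-1)·1^0 + (-3)·1^1 + (-1)·1^2 = -5.
  |p(1)| = 5.
Since all nonzero coefficients share the same sign, |p(1)| = 5 = M_tri(1); the triangle bound is attained at z = 1, so in fact M(r) = 5.

M_tri(1) = 5; |p(1)| = 5; equality at z=1: yes.


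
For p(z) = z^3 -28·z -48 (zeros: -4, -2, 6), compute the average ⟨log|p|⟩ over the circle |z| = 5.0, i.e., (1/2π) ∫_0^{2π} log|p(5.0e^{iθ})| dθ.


Zeros: -4, -2, 6; r = 5.0.
Inside |z| < r: -4, -2. Outside (|z| ≥ r): 6.
p(0) = -48, so log|p(0)| = log(48) = 3.8712.
Apply Jensen: I(r) = log|p(0)| + Σ_k log(r/|z_k|), summed over zeros inside |z| < r.
  log(r/|z_k|) for z_k = -4: log(5.0/4) = 0.2231
  log(r/|z_k|) for z_k = -2: log(5.0/2) = 0.9163
  Outside zeros (6) contribute nothing to the Jensen sum.
Sum over inside zeros: 1.1394.
I(r) = log|p(0)| + (inside sum) = 3.8712 + 1.1394 = 5.0106.
Note: since some zeros are outside |z| ≤ r, the simplified n·log(r) form does NOT apply — only the inside zeros contribute.

I(r) ≈ 5.0106.


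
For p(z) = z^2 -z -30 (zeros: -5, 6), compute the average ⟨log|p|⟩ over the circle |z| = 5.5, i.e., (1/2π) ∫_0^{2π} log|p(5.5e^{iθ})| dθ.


Zeros: -5, 6; r = 5.5.
Inside |z| < r: -5. Outside (|z| ≥ r): 6.
p(0) = -30, so log|p(0)| = log(30) = 3.4012.
Apply Jensen: I(r) = log|p(0)| + Σ_k log(r/|z_k|), summed over zeros inside |z| < r.
  log(r/|z_k|) for z_k = -5: log(5.5/5) = 0.0953
  Outside zeros (6) contribute nothing to the Jensen sum.
Sum over inside zeros: 0.0953.
I(r) = log|p(0)| + (inside sum) = 3.4012 + 0.0953 = 3.4965.
Note: since some zeros are outside |z| ≤ r, the simplified n·log(r) form does NOT apply — only the inside zeros contribute.

I(r) ≈ 3.4965.


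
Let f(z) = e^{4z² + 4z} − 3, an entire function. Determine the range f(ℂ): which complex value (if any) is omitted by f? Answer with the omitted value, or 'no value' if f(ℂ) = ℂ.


Little Picard bounds the complement of f(ℂ) to at most one point.
The exponent g(z) = 4z² + 4z is a nonconstant polynomial, hence surjective onto ℂ. So e^{g(z)} takes every value in {e^w : w ∈ ℂ} = ℂ ∖ {0}. Adding -3 shifts the range to ℂ ∖ {-3}. f omits exactly -3.

Omitted value: -3.


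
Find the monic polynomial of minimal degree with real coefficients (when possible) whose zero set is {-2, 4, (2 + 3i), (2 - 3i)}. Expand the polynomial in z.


The polynomial is p(z) = ∏_{α ∈ S} (z − α), where S = {-2, 4, (2 + 3i), (2 - 3i)}.
Expanding the product yields: p(z) = z^4 -6·z^3 + 13·z^2 + 6·z -104.
Note conjugate pairs combine to real quadratics: (z − (2+3i))(z − (2−3i)) = z² − 4z + 13.
The resulting polynomial has degree 4 and real coefficients as required.

p(z) = z^4 -6·z^3 + 13·z^2 + 6·z -104.


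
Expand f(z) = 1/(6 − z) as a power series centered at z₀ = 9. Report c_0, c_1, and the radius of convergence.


Let w = z − z₀, so z = z₀ + w.
Then 6 − z = 6 − (z₀ + w) = (6 − z₀) − w = -3 − w.
f(z) = 1/(-3 − w) = (1/(-3)) · 1/(1 − w/(-3)) = Σ_{n≥0} w^n / (-3)^(n+1).
So c_n = 1/(-3)^(n+1):
  c_0 = 1/(-3)^1 = -1/3.
  c_1 = 1/(-3)^2 = 1/9.
The series is valid for |w/d| < 1, i.e. |z − z₀| < |d|.
Radius of convergence: R = |6 − z₀| = |-3| = 3 (distance from z₀ to the singularity z = 6).

c_0 = -1/3, c_1 = 1/9; R = 3.


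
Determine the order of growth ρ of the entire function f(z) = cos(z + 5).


cos(w) is a linear combination of e^{iw} and e^{−iw} (or e^w, e^{−w} in the hyperbolic case), so |cos(w)| ≤ e^{|w|}. With w = z + 5, |w| ≤ 1|z| + 5 = 1r + 5 on |z| = r, giving M(r) ≤ e^{1r + 5}, so ρ ≤ 1. On a suitable ray (z = it for sin/cos; z = t for sinh/cosh, t real → ∞), |cos(z + 5)| grows like e^{1|t|}/2, so ρ ≥ 1. Hence ρ = 1.
Therefore ρ = 1.

Order ρ = 1.


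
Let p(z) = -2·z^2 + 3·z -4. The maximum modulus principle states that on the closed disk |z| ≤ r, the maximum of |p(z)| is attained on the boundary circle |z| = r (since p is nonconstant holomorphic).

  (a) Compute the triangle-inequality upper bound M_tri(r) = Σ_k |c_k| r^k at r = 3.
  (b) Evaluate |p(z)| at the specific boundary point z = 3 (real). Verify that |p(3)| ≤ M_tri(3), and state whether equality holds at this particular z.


Coefficients: c_0 = -4, c_1 = 3, c_2 = -2. Radius r = 3.
Part (a). Triangle bound: M_tri(r) = Σ_k |c_k| r^k
  = |-4|·3^0 + |3|·3^1 + |-2|·3^2
  = 4 + 9 + 18 = 31.
This bounds M(r) := max_{|z|=r} |p(z)| from above; equality holds iff all terms c_k z^k can be made to align in phase at a single z on |z|=r.
Part (b). At z = 3 (real, on the circle |z| = r):
  p(3) = (-4)·3^0 + (3)·3^1 + (-2)·3^2 = -13.
  |p(3)| = 13.
Check: |p(3)| = 13 ≤ 31 = M_tri(3). ✓ Equality does not hold at z = 3 (the coefficients have mixed signs, so the terms do not all align in phase there).

M_tri(3) = 31; |p(3)| = 13; equality at z=3: no.


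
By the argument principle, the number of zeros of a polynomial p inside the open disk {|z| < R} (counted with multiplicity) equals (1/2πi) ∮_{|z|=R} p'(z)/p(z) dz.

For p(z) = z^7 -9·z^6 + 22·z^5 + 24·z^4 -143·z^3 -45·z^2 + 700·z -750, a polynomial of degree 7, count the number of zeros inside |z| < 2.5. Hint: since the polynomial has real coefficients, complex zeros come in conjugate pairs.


The zeros of p are: 3, (-2 + 1i), (-2 - 1i), (2 + 1i), (2 - 1i), (3 + 1i), (3 - 1i).
Their magnitudes are: 3, 2.236, 2.236, 2.236, 2.236, 3.162, 3.162.
Zeros with |z| < R = 2.5: (-2 + 1i), (-2 - 1i), (2 + 1i), (2 - 1i).
Count = 4.
By the argument principle, (1/2πi) ∮_{|z|=R} p'(z)/p(z) dz equals exactly this count.

Number of zeros inside |z| < 2.5: 4.


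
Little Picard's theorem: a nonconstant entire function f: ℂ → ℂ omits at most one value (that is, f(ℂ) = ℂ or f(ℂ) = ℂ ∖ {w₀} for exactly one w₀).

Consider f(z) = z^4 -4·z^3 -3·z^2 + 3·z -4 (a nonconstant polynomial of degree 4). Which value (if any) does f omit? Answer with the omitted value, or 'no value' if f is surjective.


Little Picard bounds the complement of f(ℂ) to at most one point.
For every w ∈ ℂ, the equation p(z) − w = 0 is a nonconstant polynomial in z and hence has at least one root by the fundamental theorem of algebra. So p is surjective onto ℂ, omitting no value.

Omitted value: no value.


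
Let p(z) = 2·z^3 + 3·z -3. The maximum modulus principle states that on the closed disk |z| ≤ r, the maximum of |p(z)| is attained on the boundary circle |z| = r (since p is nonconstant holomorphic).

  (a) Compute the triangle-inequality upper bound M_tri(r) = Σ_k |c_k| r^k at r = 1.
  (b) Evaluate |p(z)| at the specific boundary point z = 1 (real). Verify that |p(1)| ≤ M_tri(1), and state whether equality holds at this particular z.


Coefficients: c_0 = -3, c_1 = 3, c_2 = 0, c_3 = 2. Radius r = 1.
Part (a). Triangle bound: M_tri(r) = Σ_k |c_k| r^k
  = |-3|·1^0 + |3|·1^1 + |0|·1^2 + |2|·1^3
  = 3 + 3 + 0 + 2 = 8.
This bounds M(r) := max_{|z|=r} |p(z)| from above; equality holds iff all terms c_k z^k can be made to align in phase at a single z on |z|=r.
Part (b). At z = 1 (real, on the circle |z| = r):
  p(1) = (-3)·1^0 + (3)·1^1 + (0)·1^2 + (2)·1^3 = 2.
  |p(1)| = 2.
Check: |p(1)| = 2 ≤ 8 = M_tri(1). ✓ Equality does not hold at z = 1 (the coefficients have mixed signs, so the terms do not all align in phase there).

M_tri(1) = 8; |p(1)| = 2; equality at z=1: no.


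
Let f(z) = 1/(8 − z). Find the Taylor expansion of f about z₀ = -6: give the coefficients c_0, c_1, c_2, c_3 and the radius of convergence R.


Let w = z − z₀, so z = z₀ + w.
Then 8 − z = 8 − (z₀ + w) = (8 − z₀) − w = 14 − w.
f(z) = 1/(14 − w) = (1/(14)) · 1/(1 − w/(14)) = Σ_{n≥0} w^n / (14)^(n+1).
So c_n = 1/(14)^(n+1):
  c_0 = 1/(14)^1 = 1/14.
  c_1 = 1/(14)^2 = 1/196.
  c_2 = 1/(14)^3 = 1/2744.
  c_3 = 1/(14)^4 = 1/38416.
The series is valid for |w/d| < 1, i.e. |z − z₀| < |d|.
Radius of convergence: R = |8 − z₀| = |14| = 14 (distance from z₀ to the singularity z = 8).

c_0 = 1/14, c_1 = 1/196, c_2 = 1/2744, c_3 = 1/38416; R = 14.


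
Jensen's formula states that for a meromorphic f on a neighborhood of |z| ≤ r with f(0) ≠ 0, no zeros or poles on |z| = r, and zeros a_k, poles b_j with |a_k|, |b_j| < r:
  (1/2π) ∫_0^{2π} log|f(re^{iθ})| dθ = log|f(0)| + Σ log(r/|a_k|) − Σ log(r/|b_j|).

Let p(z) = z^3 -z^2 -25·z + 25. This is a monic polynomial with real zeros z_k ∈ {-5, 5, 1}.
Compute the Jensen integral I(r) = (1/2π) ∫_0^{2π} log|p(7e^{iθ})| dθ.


Zeros: -5, 1, 5; r = 7.
Inside |z| < r: -5, 1, 5. Outside (|z| ≥ r): ∅.
p(0) = 25, so log|p(0)| = log(25) = 3.2189.
Apply Jensen: I(r) = log|p(0)| + Σ_k log(r/|z_k|), summed over zeros inside |z| < r.
  log(r/|z_k|) for z_k = -5: log(7/5) = 0.3365
  log(r/|z_k|) for z_k = 5: log(7/5) = 0.3365
  log(r/|z_k|) for z_k = 1: log(7/1) = 1.9459
Sum over inside zeros: 2.6189.
I(r) = log|p(0)| + (inside sum) = 3.2189 + 2.6189 = 5.8377.
Closed form (all zeros inside, monic): I(r) = n·log(r) = 3·log(7) = 5.8377. ✓

I(r) ≈ 5.8377.


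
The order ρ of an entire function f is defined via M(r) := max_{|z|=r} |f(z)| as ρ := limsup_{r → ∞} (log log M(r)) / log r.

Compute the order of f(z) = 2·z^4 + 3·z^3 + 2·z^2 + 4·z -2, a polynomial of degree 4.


|f(z)| ≤ Σ|c_k|·r^k = O(r^4) as r → ∞. Polynomial growth is O(e^{r^ε}) for every ε > 0 (since r^4/e^{r^ε} → 0), so ρ ≤ ε for all ε > 0, i.e. ρ = 0. Every nonconstant polynomial has order 0.
Therefore ρ = 0.

Order ρ = 0.


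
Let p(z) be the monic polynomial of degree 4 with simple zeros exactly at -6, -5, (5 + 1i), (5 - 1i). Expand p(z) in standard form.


The polynomial is p(z) = ∏_{α ∈ S} (z − α), where S = {-6, -5, (5 + 1i), (5 - 1i)}.
Expanding the product yields: p(z) = z^4 + z^3 -54·z^2 -14·z + 780.
Note conjugate pairs combine to real quadratics: (z − (5+1i))(z − (5−1i)) = z² − 10z + 26.
The resulting polynomial has degree 4 and real coefficients as required.

p(z) = z^4 + z^3 -54·z^2 -14·z + 780.


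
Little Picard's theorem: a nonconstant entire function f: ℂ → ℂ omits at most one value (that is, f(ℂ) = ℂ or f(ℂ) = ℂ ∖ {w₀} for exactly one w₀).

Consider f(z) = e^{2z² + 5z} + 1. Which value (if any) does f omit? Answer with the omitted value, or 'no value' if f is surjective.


Little Picard bounds the complement of f(ℂ) to at most one point.
The exponent g(z) = 2z² + 5z is a nonconstant polynomial, hence surjective onto ℂ. So e^{g(z)} takes every value in {e^w : w ∈ ℂ} = ℂ ∖ {0}. Adding 1 shifts the range to ℂ ∖ {1}. f omits exactly 1.

Omitted value: 1.


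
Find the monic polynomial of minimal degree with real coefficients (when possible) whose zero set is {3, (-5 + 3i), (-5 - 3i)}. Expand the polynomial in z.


The polynomial is p(z) = ∏_{α ∈ S} (z − α), where S = {3, (-5 + 3i), (-5 - 3i)}.
Expanding the product yields: p(z) = z^3 + 7·z^2 + 4·z -102.
Note conjugate pairs combine to real quadratics: (z − (-5+3i))(z − (-5−3i)) = z² + 10z + 34.
The resulting polynomial has degree 3 and real coefficients as required.

p(z) = z^3 + 7·z^2 + 4·z -102.


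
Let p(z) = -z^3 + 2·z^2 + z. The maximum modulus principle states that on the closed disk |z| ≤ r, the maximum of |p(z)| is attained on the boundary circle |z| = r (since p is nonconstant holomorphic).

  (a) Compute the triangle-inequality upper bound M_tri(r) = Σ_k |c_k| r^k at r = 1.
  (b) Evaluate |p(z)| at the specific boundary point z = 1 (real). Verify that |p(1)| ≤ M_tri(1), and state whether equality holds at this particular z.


Coefficients: c_0 = 0, c_1 = 1, c_2 = 2, c_3 = -1. Radius r = 1.
Part (a). Triangle bound: M_tri(r) = Σ_k |c_k| r^k
  = |0|·1^0 + |1|·1^1 + |2|·1^2 + |-1|·1^3
  = 0 + 1 + 2 + 1 = 4.
This bounds M(r) := max_{|z|=r} |p(z)| from above; equality holds iff all terms c_k z^k can be made to align in phase at a single z on |z|=r.
Part (b). At z = 1 (real, on the circle |z| = r):
  p(1) = (0)·1^0 + (1)·1^1 + (2)·1^2 + (-1)·1^3 = 2.
  |p(1)| = 2.
Check: |p(1)| = 2 ≤ 4 = M_tri(1). ✓ Equality does not hold at z = 1 (the coefficients have mixed signs, so the terms do not all align in phase there).

M_tri(1) = 4; |p(1)| = 2; equality at z=1: no.


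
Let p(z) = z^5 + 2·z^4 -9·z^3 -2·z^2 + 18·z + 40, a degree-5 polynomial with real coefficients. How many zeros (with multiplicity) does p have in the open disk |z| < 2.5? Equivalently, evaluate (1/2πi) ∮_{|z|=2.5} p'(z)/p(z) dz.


The zeros of p are: -4, (-1 + 1i), (-1 - 1i), (2 + 1i), (2 - 1i).
Their magnitudes are: 4, 1.414, 1.414, 2.236, 2.236.
Zeros with |z| < R = 2.5: (-1 + 1i), (-1 - 1i), (2 + 1i), (2 - 1i).
Count = 4.
By the argument principle, (1/2πi) ∮_{|z|=R} p'(z)/p(z) dz equals exactly this count.

Number of zeros inside |z| < 2.5: 4.


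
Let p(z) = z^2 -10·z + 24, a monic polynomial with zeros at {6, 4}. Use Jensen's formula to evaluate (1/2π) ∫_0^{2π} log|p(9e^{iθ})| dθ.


Zeros: 4, 6; r = 9.
Inside |z| < r: 4, 6. Outside (|z| ≥ r): ∅.
p(0) = 24, so log|p(0)| = log(24) = 3.1781.
Apply Jensen: I(r) = log|p(0)| + Σ_k log(r/|z_k|), summed over zeros inside |z| < r.
  log(r/|z_k|) for z_k = 6: log(9/6) = 0.4055
  log(r/|z_k|) for z_k = 4: log(9/4) = 0.8109
Sum over inside zeros: 1.2164.
I(r) = log|p(0)| + (inside sum) = 3.1781 + 1.2164 = 4.3944.
Closed form (all zeros inside, monic): I(r) = n·log(r) = 2·log(9) = 4.3944. ✓

I(r) ≈ 4.3944.


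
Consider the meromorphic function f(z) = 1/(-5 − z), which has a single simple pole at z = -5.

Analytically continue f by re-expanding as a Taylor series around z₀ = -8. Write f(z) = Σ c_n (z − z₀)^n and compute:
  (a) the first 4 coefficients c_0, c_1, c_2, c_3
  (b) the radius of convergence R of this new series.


Let w = z − z₀, so z = z₀ + w.
Then -5 − z = -5 − (z₀ + w) = (-5 − z₀) − w = 3 − w.
f(z) = 1/(3 − w) = (1/(3)) · 1/(1 − w/(3)) = Σ_{n≥0} w^n / (3)^(n+1).
So c_n = 1/(3)^(n+1):
  c_0 = 1/(3)^1 = 1/3.
  c_1 = 1/(3)^2 = 1/9.
  c_2 = 1/(3)^3 = 1/27.
  c_3 = 1/(3)^4 = 1/81.
The series is valid for |w/d| < 1, i.e. |z − z₀| < |d|.
Radius of convergence: R = |-5 − z₀| = |3| = 3 (distance from z₀ to the singularity z = -5).

c_0 = 1/3, c_1 = 1/9, c_2 = 1/27, c_3 = 1/81; R = 3.


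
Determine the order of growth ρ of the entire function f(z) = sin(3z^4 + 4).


Write sin(w) = (e^{iw} ± e^{−iw})/(2 or 2i), so |sin(w)| ≤ e^{|w|}. With w = 3z^4 + 4, |w| ≤ 3r^4 + 4 on |z|=r, giving M(r) ≤ e^{3r^4 + 4} and ρ ≤ 4. For the lower bound, choose z on |z|=r with 3z^4 purely imaginary of modulus 3r^4; then |sin(3z^4 + 4)| grows like e^{3r^4}/2, so ρ ≥ 4. Hence ρ = 4.
Therefore ρ = 4.

Order ρ = 4.


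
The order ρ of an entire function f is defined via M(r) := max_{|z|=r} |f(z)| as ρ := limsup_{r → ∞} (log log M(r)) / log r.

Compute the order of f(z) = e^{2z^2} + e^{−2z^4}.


Each summand is entire of order 2 and 4 respectively (as in the single-exponential case). The order of a sum is at most the max of the orders, so ρ ≤ 4. For the lower bound: on |z|=r choose arg z so that -2z^4 is real positive; then |e^{-2z^4}| = e^{2r^4} while |e^{2z^2}| ≤ e^{2r^2} = o(e^{2r^4}). So |f| ≥ e^{2r^4}(1 − o(1)) and ρ ≥ 4. Hence ρ = max(2, 4) = 4.
Therefore ρ = 4.

Order ρ = 4.


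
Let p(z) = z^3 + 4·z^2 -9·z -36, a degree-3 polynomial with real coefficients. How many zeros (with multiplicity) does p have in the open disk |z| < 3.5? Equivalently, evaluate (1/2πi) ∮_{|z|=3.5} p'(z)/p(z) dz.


The zeros of p are: -4, -3, 3.
Their magnitudes are: 4, 3, 3.
Zeros with |z| < R = 3.5: -3, 3.
Count = 2.
By the argument principle, (1/2πi) ∮_{|z|=R} p'(z)/p(z) dz equals exactly this count.

Number of zeros inside |z| < 3.5: 2.


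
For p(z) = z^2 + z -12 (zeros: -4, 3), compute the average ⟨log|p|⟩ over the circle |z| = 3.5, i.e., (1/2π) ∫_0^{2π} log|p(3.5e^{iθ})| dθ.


Zeros: -4, 3; r = 3.5.
Inside |z| < r: 3. Outside (|z| ≥ r): -4.
p(0) = -12, so log|p(0)| = log(12) = 2.4849.
Apply Jensen: I(r) = log|p(0)| + Σ_k log(r/|z_k|), summed over zeros inside |z| < r.
  log(r/|z_k|) for z_k = 3: log(3.5/3) = 0.1542
  Outside zeros (-4) contribute nothing to the Jensen sum.
Sum over inside zeros: 0.1542.
I(r) = log|p(0)| + (inside sum) = 2.4849 + 0.1542 = 2.6391.
Note: since some zeros are outside |z| ≤ r, the simplified n·log(r) form does NOT apply — only the inside zeros contribute.

I(r) ≈ 2.6391.


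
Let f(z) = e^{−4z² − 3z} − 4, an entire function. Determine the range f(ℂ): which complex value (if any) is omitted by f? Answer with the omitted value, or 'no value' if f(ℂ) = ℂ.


Little Picard bounds the complement of f(ℂ) to at most one point.
The exponent g(z) = −4z² − 3z is a nonconstant polynomial, hence surjective onto ℂ. So e^{g(z)} takes every value in {e^w : w ∈ ℂ} = ℂ ∖ {0}. Adding -4 shifts the range to ℂ ∖ {-4}. f omits exactly -4.

Omitted value: -4.


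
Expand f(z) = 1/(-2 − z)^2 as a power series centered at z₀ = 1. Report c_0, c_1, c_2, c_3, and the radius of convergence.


Let w = z − z₀, so z = z₀ + w.
Then -2 − z = -2 − (z₀ + w) = (-2 − z₀) − w = -3 − w.
f(z) = 1/(-3 − w)^2 = (1/(-3)^2) · (1 − w/(-3))^{−2}.
By the binomial series (1−u)^{−2} = Σ_{n≥0} C(n+1, 1) u^n for |u|<1, with u = w/(-3):
  c_n = C(n+1, 1) / (-3)^(n+2).
  c_0 = 1/(-3)^2 = 1/9.
  c_1 = 2/(-3)^3 = -2/27.
  c_2 = 3/(-3)^4 = 1/27.
  c_3 = 4/(-3)^5 = -4/243.
The series is valid for |w/d| < 1, i.e. |z − z₀| < |d|.
Radius of convergence: R = |-2 − z₀| = |-3| = 3 (distance from z₀ to the singularity z = -2).

c_0 = 1/9, c_1 = -2/27, c_2 = 1/27, c_3 = -4/243; R = 3.


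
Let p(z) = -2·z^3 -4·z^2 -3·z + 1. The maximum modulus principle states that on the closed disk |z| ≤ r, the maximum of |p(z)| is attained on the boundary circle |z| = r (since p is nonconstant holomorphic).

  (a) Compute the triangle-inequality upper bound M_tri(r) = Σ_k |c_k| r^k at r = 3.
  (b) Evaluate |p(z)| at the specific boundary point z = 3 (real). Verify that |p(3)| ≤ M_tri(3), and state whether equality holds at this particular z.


Coefficients: c_0 = 1, c_1 = -3, c_2 = -4, c_3 = -2. Radius r = 3.
Part (a). Triangle bound: M_tri(r) = Σ_k |c_k| r^k
  = |1|·3^0 + |-3|·3^1 + |-4|·3^2 + |-2|·3^3
  = 1 + 9 + 36 + 54 = 100.
This bounds M(r) := max_{|z|=r} |p(z)| from above; equality holds iff all terms c_k z^k can be made to align in phase at a single z on |z|=r.
Part (b). At z = 3 (real, on the circle |z| = r):
  p(3) = (1)·3^0 + (-3)·3^1 + (-4)·3^2 + (-2)·3^3 = -98.
  |p(3)| = 98.
Check: |p(3)| = 98 ≤ 100 = M_tri(3). ✓ Equality does not hold at z = 3 (the coefficients have mixed signs, so the terms do not all align in phase there).

M_tri(3) = 100; |p(3)| = 98; equality at z=3: no.


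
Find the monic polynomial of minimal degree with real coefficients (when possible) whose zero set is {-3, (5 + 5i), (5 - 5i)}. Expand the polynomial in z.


The polynomial is p(z) = ∏_{α ∈ S} (z − α), where S = {-3, (5 + 5i), (5 - 5i)}.
Expanding the product yields: p(z) = z^3 -7·z^2 + 20·z + 150.
Note conjugate pairs combine to real quadratics: (z − (5+5i))(z − (5−5i)) = z² − 10z + 50.
The resulting polynomial has degree 3 and real coefficients as required.

p(z) = z^3 -7·z^2 + 20·z + 150.


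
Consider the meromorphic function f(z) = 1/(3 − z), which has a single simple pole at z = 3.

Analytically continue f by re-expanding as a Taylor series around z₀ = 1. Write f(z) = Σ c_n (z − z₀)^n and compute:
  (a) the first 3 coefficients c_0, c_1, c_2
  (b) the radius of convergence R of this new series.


Let w = z − z₀, so z = z₀ + w.
Then 3 − z = 3 − (z₀ + w) = (3 − z₀) − w = 2 − w.
f(z) = 1/(2 − w) = (1/(2)) · 1/(1 − w/(2)) = Σ_{n≥0} w^n / (2)^(n+1).
So c_n = 1/(2)^(n+1):
  c_0 = 1/(2)^1 = 1/2.
  c_1 = 1/(2)^2 = 1/4.
  c_2 = 1/(2)^3 = 1/8.
The series is valid for |w/d| < 1, i.e. |z − z₀| < |d|.
Radius of convergence: R = |3 − z₀| = |2| = 2 (distance from z₀ to the singularity z = 3).

c_0 = 1/2, c_1 = 1/4, c_2 = 1/8; R = 2.


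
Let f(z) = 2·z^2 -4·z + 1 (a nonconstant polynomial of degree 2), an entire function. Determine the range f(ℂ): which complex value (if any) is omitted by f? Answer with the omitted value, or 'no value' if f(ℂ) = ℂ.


Little Picard bounds the complement of f(ℂ) to at most one point.
For every w ∈ ℂ, the equation p(z) − w = 0 is a nonconstant polynomial in z and hence has at least one root by the fundamental theorem of algebra. So p is surjective onto ℂ, omitting no value.

Omitted value: no value.


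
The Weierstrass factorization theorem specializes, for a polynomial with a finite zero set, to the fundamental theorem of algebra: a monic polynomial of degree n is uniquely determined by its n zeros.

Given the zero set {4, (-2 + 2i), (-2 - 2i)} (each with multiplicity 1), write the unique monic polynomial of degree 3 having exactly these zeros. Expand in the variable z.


The polynomial is p(z) = ∏_{α ∈ S} (z − α), where S = {4, (-2 + 2i), (-2 - 2i)}.
Expanding the product yields: p(z) = z^3 -8·z -32.
Note conjugate pairs combine to real quadratics: (z − (-2+2i))(z − (-2−2i)) = z² + 4z + 8.
The resulting polynomial has degree 3 and real coefficients as required.

p(z) = z^3 -8·z -32.


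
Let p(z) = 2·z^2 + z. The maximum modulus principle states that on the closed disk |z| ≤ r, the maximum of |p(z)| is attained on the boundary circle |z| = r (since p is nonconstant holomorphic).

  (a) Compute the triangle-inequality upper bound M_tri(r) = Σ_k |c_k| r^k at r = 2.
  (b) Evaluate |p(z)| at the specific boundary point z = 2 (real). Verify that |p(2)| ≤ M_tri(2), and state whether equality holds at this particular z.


Coefficients: c_0 = 0, c_1 = 1, c_2 = 2. Radius r = 2.
Part (a). Triangle bound: M_tri(r) = Σ_k |c_k| r^k
  = |0|·2^0 + |1|·2^1 + |2|·2^2
  = 0 + 2 + 8 = 10.
This bounds M(r) := max_{|z|=r} |p(z)| from above; equality holds iff all terms c_k z^k can be made to align in phase at a single z on |z|=r.
Part (b). At z = 2 (real, on the circle |z| = r):
  p(2) = (0)·2^0 + (1)·2^1 + (2)·2^2 = 10.
  |p(2)| = 10.
Since all nonzero coefficients share the same sign, |p(2)| = 10 = M_tri(2); the triangle bound is attained at z = 2, so in fact M(r) = 10.

M_tri(2) = 10; |p(2)| = 10; equality at z=2: yes.


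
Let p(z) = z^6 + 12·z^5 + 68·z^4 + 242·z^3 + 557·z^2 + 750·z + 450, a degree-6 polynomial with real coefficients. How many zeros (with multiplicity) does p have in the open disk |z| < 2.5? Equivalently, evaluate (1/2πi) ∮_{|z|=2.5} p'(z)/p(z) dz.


The zeros of p are: (-1 + 3i), (-1 - 3i), -3, -3, (-2 + 1i), (-2 - 1i).
Their magnitudes are: 3.162, 3.162, 3, 3, 2.236, 2.236.
Zeros with |z| < R = 2.5: (-2 + 1i), (-2 - 1i).
Count = 2.
By the argument principle, (1/2πi) ∮_{|z|=R} p'(z)/p(z) dz equals exactly this count.

Number of zeros inside |z| < 2.5: 2.
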